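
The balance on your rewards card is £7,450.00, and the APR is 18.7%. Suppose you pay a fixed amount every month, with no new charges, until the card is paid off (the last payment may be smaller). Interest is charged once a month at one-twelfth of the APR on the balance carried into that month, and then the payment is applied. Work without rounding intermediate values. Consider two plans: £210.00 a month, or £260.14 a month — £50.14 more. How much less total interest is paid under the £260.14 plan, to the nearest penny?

Monthly rate r = 18.7%/12 = 1.55833% = 0.0155833.
At £210.00/mo: n = ⌈−ln(1 − rB₀/P)/ln(1+r)⌉ = 53 payments (last £10.24); total interest = total paid − £7,450.00 = £3,480.24.
At £260.14/mo: 39 payments (last £59.23); total interest £2,494.55.
Interest saved = £3,480.24 − £2,494.55 = £985.69.

£985.69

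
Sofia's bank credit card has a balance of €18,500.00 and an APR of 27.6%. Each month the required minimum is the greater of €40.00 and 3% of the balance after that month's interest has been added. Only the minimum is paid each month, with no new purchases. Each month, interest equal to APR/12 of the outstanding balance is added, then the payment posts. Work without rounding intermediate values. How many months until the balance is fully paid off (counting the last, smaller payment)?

405 months

Monthly rate r = 27.6%/12 = 2.3% = 0.023.
While 3% of the post-interest balance exceeds €40.00, each month B ← (B·(1+r))·(1 − 0.03), i.e. B shrinks by the factor (1+r)·0.97 = 0.99231.
This holds for months 1–344. Entering month 345 the balance is €1,299.77; 3% of the post-interest balance is now below €40.00, so the flat €40.00 minimum applies from here.
From month 345 a fixed €40.00 at rate r clears €1,299.77 in 61 more payments. Total: 344 + 61 = 405 months.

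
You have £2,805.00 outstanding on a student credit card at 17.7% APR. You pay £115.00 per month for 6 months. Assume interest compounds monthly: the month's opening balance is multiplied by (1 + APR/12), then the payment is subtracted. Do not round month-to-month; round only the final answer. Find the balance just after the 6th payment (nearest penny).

Monthly rate r = 17.7%/12 = 1.475% = 0.01475.
Each month: B ← B·(1+r) − £115.00.
Month 1: interest £41.37; balance after payment £2,731.37.
Month 2: interest £40.29; balance after payment £2,656.66.
Month 3: interest £39.19; balance after payment £2,580.85.
Month 4: interest £38.07; balance after payment £2,503.91.
Month 5: interest £36.93; balance after payment £2,425.85.
Month 6: interest £35.78; balance after payment £2,346.63.

£2,346.63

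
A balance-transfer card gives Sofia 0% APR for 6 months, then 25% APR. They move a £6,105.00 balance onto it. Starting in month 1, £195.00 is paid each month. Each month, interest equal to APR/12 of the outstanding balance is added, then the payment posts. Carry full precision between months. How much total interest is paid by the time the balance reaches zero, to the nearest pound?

Promo months 1–6 at r₀ = 0%/12 = 0; months 7+ at r₁ = 25%/12 = 0.0208333.
After month 6 (no interest yet): B = £6,105.00 − 6·£195.00 = £4,935.00.
Then at r₁ with £195.00/mo: n₂ = −ln(1 − r₁·B/P)/ln(1+r₁) ≈ 36.33 → 37 more payments.
Total paid = 42·£195.00 + £65.52 = £8,255.52; interest = £8,255.52 − £6,105.00 = £2,150.52.

£2,151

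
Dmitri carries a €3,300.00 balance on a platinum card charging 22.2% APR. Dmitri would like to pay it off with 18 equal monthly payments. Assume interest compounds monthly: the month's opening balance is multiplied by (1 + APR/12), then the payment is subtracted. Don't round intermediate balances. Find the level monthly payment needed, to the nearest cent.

Monthly rate r = 22.2%/12 = 1.85% = 0.0185.
Level-payment amortization: P = B₀·r / (1 − (1+r)^(−n)) = 3300.00·0.0185 / (1 − 1.0185^(−18)).
Denominator 1 − (1+r)^(−18) = 0.281045511.
P = 61.05 / 0.281045511 ≈ 217.22.

€217.22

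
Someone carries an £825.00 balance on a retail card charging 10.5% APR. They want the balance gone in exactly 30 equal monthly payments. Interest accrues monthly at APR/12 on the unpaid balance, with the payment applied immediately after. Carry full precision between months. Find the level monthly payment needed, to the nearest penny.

Monthly rate r = 10.5%/12 = 0.875% = 0.00875.
Level-payment amortization: P = B₀·r / (1 − (1+r)^(−n)) = 825.00·0.00875 / (1 − 1.00875^(−30)).
Denominator 1 − (1+r)^(−30) = 0.22999496.
P = 7.21875 / 0.22999496 ≈ 31.39.

£31.39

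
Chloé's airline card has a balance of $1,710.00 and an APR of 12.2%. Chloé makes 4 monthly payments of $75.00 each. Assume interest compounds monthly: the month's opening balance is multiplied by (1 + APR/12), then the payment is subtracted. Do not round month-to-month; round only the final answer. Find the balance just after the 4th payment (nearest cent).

Monthly rate r = 12.2%/12 = 1.01667% = 0.0101667.
Each month: B ← B·(1+r) − $75.00.
Month 1: interest $17.38; balance after payment $1,652.38.
Month 2: interest $16.80; balance after payment $1,594.18.
Month 3: interest $16.21; balance after payment $1,535.39.
Month 4: interest $15.61; balance after payment $1,476.00.

$1,476.00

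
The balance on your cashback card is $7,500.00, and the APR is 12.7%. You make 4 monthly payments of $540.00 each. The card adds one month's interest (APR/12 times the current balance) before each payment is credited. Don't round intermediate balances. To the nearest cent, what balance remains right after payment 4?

$5,628.04

Monthly rate r = 12.7%/12 = 1.05833% = 0.0105833.
Each month: B ← B·(1+r) − $540.00.
Month 1: interest $79.38; balance after payment $7,039.38.
Month 2: interest $74.50; balance after payment $6,573.88.
Month 3: interest $69.57; balance after payment $6,103.45.
Month 4: interest $64.59; balance after payment $5,628.04.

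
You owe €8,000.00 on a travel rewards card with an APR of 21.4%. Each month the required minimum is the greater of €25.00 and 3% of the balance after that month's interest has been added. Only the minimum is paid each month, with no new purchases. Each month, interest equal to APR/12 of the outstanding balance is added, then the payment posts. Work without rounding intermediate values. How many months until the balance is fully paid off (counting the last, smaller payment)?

Monthly rate r = 21.4%/12 = 1.78333% = 0.0178333.
While 3% of the post-interest balance exceeds €25.00, each month B ← (B·(1+r))·(1 − 0.03), i.e. B shrinks by the factor (1+r)·0.97 = 0.9873.
This holds for months 1–179. Entering month 180 the balance is €811.62; 3% of the post-interest balance is now below €25.00, so the flat €25.00 minimum applies from here.
From month 180 a fixed €25.00 at rate r clears €811.62 in 49 more payments. Total: 179 + 49 = 228 months.

228 months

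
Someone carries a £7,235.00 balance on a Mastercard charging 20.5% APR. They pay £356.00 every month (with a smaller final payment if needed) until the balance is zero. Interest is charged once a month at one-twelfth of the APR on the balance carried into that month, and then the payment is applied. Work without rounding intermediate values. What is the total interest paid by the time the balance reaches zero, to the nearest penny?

£1,728.18

Monthly rate r = 20.5%/12 = 1.70833% = 0.0170833.
Payoff takes n = ⌈−ln(1 − rB₀/P)/ln(1+r)⌉ = ⌈25.176⌉ = 26 payments; the last is £63.18.
Total paid = 25·£356.00 + £63.18 = £8,963.18.
Total interest = total paid − principal = £8,963.18 − £7,235.00 = £1,728.18.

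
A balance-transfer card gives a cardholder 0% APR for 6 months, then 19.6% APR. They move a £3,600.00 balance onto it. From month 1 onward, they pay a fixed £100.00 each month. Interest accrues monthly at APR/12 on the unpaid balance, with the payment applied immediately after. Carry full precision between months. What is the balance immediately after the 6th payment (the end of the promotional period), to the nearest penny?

Promo months 1–6 at r₀ = 0%/12 = 0; months 7+ at r₁ = 19.6%/12 = 0.0163333.
After month 6 (no interest yet): B = £3,600.00 − 6·£100.00 = £3,000.00.

£3,000.00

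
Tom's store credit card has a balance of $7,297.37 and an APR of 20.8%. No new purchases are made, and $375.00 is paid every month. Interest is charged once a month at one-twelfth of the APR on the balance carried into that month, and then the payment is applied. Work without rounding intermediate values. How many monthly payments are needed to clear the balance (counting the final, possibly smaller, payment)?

Monthly rate r = 20.8%/12 = 1.73333% = 0.0173333.
Recurrence: B ← B·(1+r) − $375.00.
Month 1: interest $126.49; balance after payment $7,048.86.
Month 2: interest $122.18; balance after payment $6,796.04.
Closed form: n = −ln(1 − rB₀/P)/ln(1+r) = −ln(0.6627)/ln(1.01733) ≈ 23.942, so the balance reaches zero during payment 24.

24 months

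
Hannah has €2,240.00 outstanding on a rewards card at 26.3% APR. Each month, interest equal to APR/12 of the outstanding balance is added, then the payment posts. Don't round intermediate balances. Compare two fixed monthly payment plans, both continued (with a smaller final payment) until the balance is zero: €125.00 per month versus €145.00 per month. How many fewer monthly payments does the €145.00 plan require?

4 fewer payments

Monthly rate r = 26.3%/12 = 2.19167% = 0.0219167.
At €125.00/mo: n = ⌈−ln(1 − rB₀/P)/ln(1+r)⌉ = 24 payments (last €0.99); total interest = total paid − €2,240.00 = €635.99.
At €145.00/mo: 20 payments (last €9.72); total interest €524.72.
Payments saved = 24 − 20 = 4.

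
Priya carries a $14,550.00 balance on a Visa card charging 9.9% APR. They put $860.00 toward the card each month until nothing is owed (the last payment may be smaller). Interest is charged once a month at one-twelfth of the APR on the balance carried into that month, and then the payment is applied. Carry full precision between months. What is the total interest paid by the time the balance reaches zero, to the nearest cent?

Monthly rate r = 9.9%/12 = 0.825% = 0.00825.
Payoff takes n = ⌈−ln(1 − rB₀/P)/ln(1+r)⌉ = ⌈18.297⌉ = 19 payments; the last is $256.36.
Total paid = 18·$860.00 + $256.36 = $15,736.36.
Total interest = total paid − principal = $15,736.36 − $14,550.00 = $1,186.36.

$1,186.36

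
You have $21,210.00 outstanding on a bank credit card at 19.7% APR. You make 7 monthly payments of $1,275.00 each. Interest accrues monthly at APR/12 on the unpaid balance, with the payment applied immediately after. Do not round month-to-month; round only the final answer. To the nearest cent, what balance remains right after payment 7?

Monthly rate r = 19.7%/12 = 1.64167% = 0.0164167.
Each month: B ← B·(1+r) − $1,275.00.
Month 1: interest $348.20; balance after payment $20,283.20.
Month 2: interest $332.98; balance after payment $19,341.18.
Month 3: interest $317.52; balance after payment $18,383.70.
Month 4: interest $301.80; balance after payment $17,410.50.
Month 5: interest $285.82; balance after payment $16,421.32.
Month 6: interest $269.58; balance after payment $15,415.90.
Month 7: interest $253.08; balance after payment $14,393.98.

$14,393.98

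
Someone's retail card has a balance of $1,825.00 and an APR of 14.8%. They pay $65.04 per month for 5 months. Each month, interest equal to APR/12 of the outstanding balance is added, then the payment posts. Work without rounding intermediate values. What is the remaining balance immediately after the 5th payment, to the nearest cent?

$1,607.03

Monthly rate r = 14.8%/12 = 1.23333% = 0.0123333.
Each month: B ← B·(1+r) − $65.04.
Month 1: interest $22.51; balance after payment $1,782.47.
Month 2: interest $21.98; balance after payment $1,739.41.
Month 3: interest $21.45; balance after payment $1,695.82.
Month 4: interest $20.92; balance after payment $1,651.70.
Month 5: interest $20.37; balance after payment $1,607.03.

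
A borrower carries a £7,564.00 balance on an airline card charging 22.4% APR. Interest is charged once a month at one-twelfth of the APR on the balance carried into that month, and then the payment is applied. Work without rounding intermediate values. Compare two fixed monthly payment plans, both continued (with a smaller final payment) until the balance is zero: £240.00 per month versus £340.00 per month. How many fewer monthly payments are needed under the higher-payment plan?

Monthly rate r = 22.4%/12 = 1.86667% = 0.0186667.
At £240.00/mo: n = ⌈−ln(1 − rB₀/P)/ln(1+r)⌉ = 48 payments (last £236.75); total interest = total paid − £7,564.00 = £3,952.75.
At £340.00/mo: 30 payments (last £5.13); total interest £2,301.13.
Payments saved = 48 − 30 = 18.

18 fewer payments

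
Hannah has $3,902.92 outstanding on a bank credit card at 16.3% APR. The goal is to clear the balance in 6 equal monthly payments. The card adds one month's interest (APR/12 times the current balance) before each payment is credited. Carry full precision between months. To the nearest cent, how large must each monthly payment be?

Monthly rate r = 16.3%/12 = 1.35833% = 0.0135833.
Level-payment amortization: P = B₀·r / (1 − (1+r)^(−n)) = 3902.92·0.0135833 / (1 − 1.01358^(−6)).
Denominator 1 − (1+r)^(−6) = 0.0777615267.
P = 53.0147 / 0.0777615267 ≈ 681.76.

$681.76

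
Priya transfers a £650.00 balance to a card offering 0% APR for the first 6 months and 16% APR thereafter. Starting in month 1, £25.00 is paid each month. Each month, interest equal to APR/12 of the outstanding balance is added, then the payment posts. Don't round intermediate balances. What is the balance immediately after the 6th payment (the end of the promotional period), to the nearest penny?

Promo months 1–6 at r₀ = 0%/12 = 0; months 7+ at r₁ = 16%/12 = 0.0133333.
After month 6 (no interest yet): B = £650.00 − 6·£25.00 = £500.00.

£500.00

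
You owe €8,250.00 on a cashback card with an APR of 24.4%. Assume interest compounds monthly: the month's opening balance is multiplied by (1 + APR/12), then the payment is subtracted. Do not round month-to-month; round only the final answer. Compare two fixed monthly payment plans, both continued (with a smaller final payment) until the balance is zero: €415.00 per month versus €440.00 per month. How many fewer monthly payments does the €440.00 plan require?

2 fewer payments

Monthly rate r = 24.4%/12 = 2.03333% = 0.0203333.
At €415.00/mo: n = ⌈−ln(1 − rB₀/P)/ln(1+r)⌉ = 26 payments (last €302.74); total interest = total paid − €8,250.00 = €2,427.74.
At €440.00/mo: 24 payments (last €373.88); total interest €2,243.88.
Payments saved = 26 − 24 = 2.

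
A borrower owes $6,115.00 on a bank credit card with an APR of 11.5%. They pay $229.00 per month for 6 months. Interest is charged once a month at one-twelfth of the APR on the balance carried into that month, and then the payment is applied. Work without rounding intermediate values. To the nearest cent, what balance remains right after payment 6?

$5,067.80

Monthly rate r = 11.5%/12 = 0.958333% = 0.00958333.
Each month: B ← B·(1+r) − $229.00.
Month 1: interest $58.60; balance after payment $5,944.60.
Month 2: interest $56.97; balance after payment $5,772.57.
Month 3: interest $55.32; balance after payment $5,598.89.
Month 4: interest $53.66; balance after payment $5,423.55.
Month 5: interest $51.98; balance after payment $5,246.52.
Month 6: interest $50.28; balance after payment $5,067.80.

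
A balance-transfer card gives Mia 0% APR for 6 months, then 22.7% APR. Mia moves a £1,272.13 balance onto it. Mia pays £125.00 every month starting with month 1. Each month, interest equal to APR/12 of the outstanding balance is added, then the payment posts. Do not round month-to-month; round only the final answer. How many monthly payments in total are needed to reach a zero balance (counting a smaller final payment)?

11 months

Promo months 1–6 at r₀ = 0%/12 = 0; months 7+ at r₁ = 22.7%/12 = 0.0189167.
After month 6 (no interest yet): B = £1,272.13 − 6·£125.00 = £522.13.
Then at r₁ with £125.00/mo: n₂ = −ln(1 − r₁·B/P)/ln(1+r₁) ≈ 4.39 → 5 more payments.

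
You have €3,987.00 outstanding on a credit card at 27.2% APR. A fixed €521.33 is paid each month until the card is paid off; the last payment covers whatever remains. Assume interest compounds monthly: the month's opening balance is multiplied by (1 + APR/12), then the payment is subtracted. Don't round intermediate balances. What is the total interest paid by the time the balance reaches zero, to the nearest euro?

€442

Monthly rate r = 27.2%/12 = 2.26667% = 0.0226667.
Payoff takes n = ⌈−ln(1 − rB₀/P)/ln(1+r)⌉ = ⌈8.494⌉ = 9 payments; the last is €258.80.
Total paid = 8·€521.33 + €258.80 = €4,429.44.
Total interest = total paid − principal = €4,429.44 − €3,987.00 = €442.44.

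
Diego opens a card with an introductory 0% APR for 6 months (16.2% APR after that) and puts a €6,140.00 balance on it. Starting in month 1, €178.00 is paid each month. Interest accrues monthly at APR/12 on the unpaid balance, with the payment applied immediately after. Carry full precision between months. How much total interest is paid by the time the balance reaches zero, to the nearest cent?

€1,374.09

Promo months 1–6 at r₀ = 0%/12 = 0; months 7+ at r₁ = 16.2%/12 = 0.0135.
After month 6 (no interest yet): B = €6,140.00 − 6·€178.00 = €5,072.00.
Then at r₁ with €178.00/mo: n₂ = −ln(1 − r₁·B/P)/ln(1+r₁) ≈ 36.21 → 37 more payments.
Total paid = 42·€178.00 + €38.09 = €7,514.09; interest = €7,514.09 − €6,140.00 = €1,374.09.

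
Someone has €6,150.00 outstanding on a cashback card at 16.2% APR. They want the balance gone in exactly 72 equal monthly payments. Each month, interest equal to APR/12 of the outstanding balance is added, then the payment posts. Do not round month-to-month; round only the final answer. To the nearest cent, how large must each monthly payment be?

€134.08

Monthly rate r = 16.2%/12 = 1.35% = 0.0135.
Level-payment amortization: P = B₀·r / (1 − (1+r)^(−n)) = 6150.00·0.0135 / (1 − 1.0135^(−72)).
Denominator 1 − (1+r)^(−72) = 0.619206276.
P = 83.025 / 0.619206276 ≈ 134.08.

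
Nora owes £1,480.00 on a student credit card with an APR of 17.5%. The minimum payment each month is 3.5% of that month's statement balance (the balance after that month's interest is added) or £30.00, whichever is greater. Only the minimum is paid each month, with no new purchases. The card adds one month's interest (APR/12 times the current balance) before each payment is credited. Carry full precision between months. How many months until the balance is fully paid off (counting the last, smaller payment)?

Monthly rate r = 17.5%/12 = 1.45833% = 0.0145833.
While 3.5% of the post-interest balance exceeds £30.00, each month B ← (B·(1+r))·(1 − 0.035), i.e. B shrinks by the factor (1+r)·0.965 = 0.97907.
This holds for months 1–27. Entering month 28 the balance is £836.12; 3.5% of the post-interest balance is now below £30.00, so the flat £30.00 minimum applies from here.
From month 28 a fixed £30.00 at rate r clears £836.12 in 37 more payments. Total: 27 + 37 = 64 months.

64 months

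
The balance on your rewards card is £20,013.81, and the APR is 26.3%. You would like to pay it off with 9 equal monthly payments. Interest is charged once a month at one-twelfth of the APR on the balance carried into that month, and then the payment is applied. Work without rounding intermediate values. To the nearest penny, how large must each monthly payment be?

Monthly rate r = 26.3%/12 = 2.19167% = 0.0219167.
Level-payment amortization: P = B₀·r / (1 − (1+r)^(−n)) = 20013.81·0.0219167 / (1 − 1.02192^(−9)).
Denominator 1 − (1+r)^(−9) = 0.177263698.
P = 438.636 / 0.177263698 ≈ 2474.48.

£2,474.48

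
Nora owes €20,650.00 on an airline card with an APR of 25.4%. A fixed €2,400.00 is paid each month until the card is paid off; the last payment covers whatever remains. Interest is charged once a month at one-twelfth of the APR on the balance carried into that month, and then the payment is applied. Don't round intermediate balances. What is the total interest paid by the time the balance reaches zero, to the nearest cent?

€2,391.70

Monthly rate r = 25.4%/12 = 2.11667% = 0.0211667.
Payoff takes n = ⌈−ln(1 − rB₀/P)/ln(1+r)⌉ = ⌈9.598⌉ = 10 payments; the last is €1,441.70.
Total paid = 9·€2,400.00 + €1,441.70 = €23,041.70.
Total interest = total paid − principal = €23,041.70 − €20,650.00 = €2,391.70.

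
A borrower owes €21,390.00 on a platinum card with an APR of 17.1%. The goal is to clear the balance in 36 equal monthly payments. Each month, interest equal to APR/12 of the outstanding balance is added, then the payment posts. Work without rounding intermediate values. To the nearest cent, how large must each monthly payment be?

€763.68

Monthly rate r = 17.1%/12 = 1.425% = 0.01425.
Level-payment amortization: P = B₀·r / (1 − (1+r)^(−n)) = 21390.00·0.01425 / (1 − 1.01425^(−36)).
Denominator 1 − (1+r)^(−36) = 0.399131537.
P = 304.808 / 0.399131537 ≈ 763.68.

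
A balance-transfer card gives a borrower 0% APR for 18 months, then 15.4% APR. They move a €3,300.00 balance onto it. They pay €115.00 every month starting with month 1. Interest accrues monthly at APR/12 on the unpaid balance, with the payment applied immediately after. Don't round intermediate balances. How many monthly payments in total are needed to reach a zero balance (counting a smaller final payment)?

Promo months 1–18 at r₀ = 0%/12 = 0; months 19+ at r₁ = 15.4%/12 = 0.0128333.
After month 18 (no interest yet): B = €3,300.00 − 18·€115.00 = €1,230.00.
Then at r₁ with €115.00/mo: n₂ = −ln(1 − r₁·B/P)/ln(1+r₁) ≈ 11.58 → 12 more payments.

30 payments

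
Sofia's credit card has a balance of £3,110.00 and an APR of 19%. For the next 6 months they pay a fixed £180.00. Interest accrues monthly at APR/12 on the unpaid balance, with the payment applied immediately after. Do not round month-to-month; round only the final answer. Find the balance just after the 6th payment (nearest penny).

£2,293.73

Monthly rate r = 19%/12 = 1.58333% = 0.0158333.
Each month: B ← B·(1+r) − £180.00.
Month 1: interest £49.24; balance after payment £2,979.24.
Month 2: interest £47.17; balance after payment £2,846.41.
Month 3: interest £45.07; balance after payment £2,711.48.
Month 4: interest £42.93; balance after payment £2,574.41.
Month 5: interest £40.76; balance after payment £2,435.17.
Month 6: interest £38.56; balance after payment £2,293.73.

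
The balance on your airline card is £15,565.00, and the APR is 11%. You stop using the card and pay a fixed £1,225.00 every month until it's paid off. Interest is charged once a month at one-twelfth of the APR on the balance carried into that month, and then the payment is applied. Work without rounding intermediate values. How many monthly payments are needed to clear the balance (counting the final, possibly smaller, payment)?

Monthly rate r = 11%/12 = 0.916667% = 0.00916667.
Recurrence: B ← B·(1+r) − £1,225.00.
Month 1: interest £142.68; balance after payment £14,482.68.
Month 2: interest £132.76; balance after payment £13,390.44.
Closed form: n = −ln(1 − rB₀/P)/ln(1+r) = −ln(0.88353)/ln(1.00917) ≈ 13.571, so the balance reaches zero during payment 14.

14 months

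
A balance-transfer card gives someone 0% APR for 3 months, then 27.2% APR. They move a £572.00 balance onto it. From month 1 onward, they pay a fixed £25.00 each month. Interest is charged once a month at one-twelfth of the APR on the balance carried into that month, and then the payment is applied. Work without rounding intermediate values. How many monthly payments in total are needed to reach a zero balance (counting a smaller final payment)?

30 payments

Promo months 1–3 at r₀ = 0%/12 = 0; months 4+ at r₁ = 27.2%/12 = 0.0226667.
After month 3 (no interest yet): B = £572.00 − 3·£25.00 = £497.00.
Then at r₁ with £25.00/mo: n₂ = −ln(1 − r₁·B/P)/ln(1+r₁) ≈ 26.72 → 27 more payments.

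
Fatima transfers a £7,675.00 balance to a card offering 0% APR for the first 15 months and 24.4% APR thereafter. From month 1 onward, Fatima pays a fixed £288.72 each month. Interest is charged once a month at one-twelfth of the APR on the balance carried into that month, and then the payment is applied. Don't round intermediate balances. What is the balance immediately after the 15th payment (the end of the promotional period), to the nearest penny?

Promo months 1–15 at r₀ = 0%/12 = 0; months 16+ at r₁ = 24.4%/12 = 0.0203333.
After month 15 (no interest yet): B = £7,675.00 − 15·£288.72 = £3,344.20.

£3,344.20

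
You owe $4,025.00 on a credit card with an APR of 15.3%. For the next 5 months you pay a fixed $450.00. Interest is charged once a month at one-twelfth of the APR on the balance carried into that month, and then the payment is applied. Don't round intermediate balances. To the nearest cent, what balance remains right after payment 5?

Monthly rate r = 15.3%/12 = 1.275% = 0.01275.
Each month: B ← B·(1+r) − $450.00.
Month 1: interest $51.32; balance after payment $3,626.32.
Month 2: interest $46.24; balance after payment $3,222.55.
Month 3: interest $41.09; balance after payment $2,813.64.
Month 4: interest $35.87; balance after payment $2,399.52.
Month 5: interest $30.59; balance after payment $1,980.11.

$1,980.11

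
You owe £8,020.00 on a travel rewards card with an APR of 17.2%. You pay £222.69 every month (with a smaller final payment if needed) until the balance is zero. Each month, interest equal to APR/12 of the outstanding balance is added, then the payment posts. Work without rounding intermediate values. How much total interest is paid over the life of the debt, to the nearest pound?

£3,342

Monthly rate r = 17.2%/12 = 1.43333% = 0.0143333.
Payoff takes n = ⌈−ln(1 − rB₀/P)/ln(1+r)⌉ = ⌈51.020⌉ = 52 payments; the last is £4.41.
Total paid = 51·£222.69 + £4.41 = £11,361.60.
Total interest = total paid − principal = £11,361.60 − £8,020.00 = £3,341.60.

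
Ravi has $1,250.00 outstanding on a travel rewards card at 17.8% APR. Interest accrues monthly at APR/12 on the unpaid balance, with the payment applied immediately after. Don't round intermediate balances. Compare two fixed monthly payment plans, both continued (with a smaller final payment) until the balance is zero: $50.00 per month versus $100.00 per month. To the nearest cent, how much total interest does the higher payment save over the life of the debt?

Monthly rate r = 17.8%/12 = 1.48333% = 0.0148333.
At $50.00/mo: n = ⌈−ln(1 − rB₀/P)/ln(1+r)⌉ = 32 payments (last $23.53); total interest = total paid − $1,250.00 = $323.53.
At $100.00/mo: 14 payments (last $92.83); total interest $142.83.
Interest saved = $323.53 − $142.83 = $180.70.

$180.70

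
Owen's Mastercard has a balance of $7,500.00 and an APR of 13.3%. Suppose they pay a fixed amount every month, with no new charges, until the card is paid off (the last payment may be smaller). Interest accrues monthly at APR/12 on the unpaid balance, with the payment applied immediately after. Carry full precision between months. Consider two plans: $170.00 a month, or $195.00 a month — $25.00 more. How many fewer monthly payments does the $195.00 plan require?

Monthly rate r = 13.3%/12 = 1.10833% = 0.0110833.
At $170.00/mo: n = ⌈−ln(1 − rB₀/P)/ln(1+r)⌉ = 61 payments (last $154.10); total interest = total paid − $7,500.00 = $2,854.10.
At $195.00/mo: 51 payments (last $79.86); total interest $2,329.86.
Payments saved = 61 − 51 = 10.

10 fewer payments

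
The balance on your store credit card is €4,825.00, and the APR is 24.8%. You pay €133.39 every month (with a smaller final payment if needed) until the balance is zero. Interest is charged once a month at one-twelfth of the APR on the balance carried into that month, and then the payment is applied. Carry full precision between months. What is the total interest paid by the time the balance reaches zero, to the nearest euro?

€4,152

Monthly rate r = 24.8%/12 = 2.06667% = 0.0206667.
Payoff takes n = ⌈−ln(1 − rB₀/P)/ln(1+r)⌉ = ⌈67.294⌉ = 68 payments; the last is €39.53.
Total paid = 67·€133.39 + €39.53 = €8,976.66.
Total interest = total paid − principal = €8,976.66 − €4,825.00 = €4,151.66.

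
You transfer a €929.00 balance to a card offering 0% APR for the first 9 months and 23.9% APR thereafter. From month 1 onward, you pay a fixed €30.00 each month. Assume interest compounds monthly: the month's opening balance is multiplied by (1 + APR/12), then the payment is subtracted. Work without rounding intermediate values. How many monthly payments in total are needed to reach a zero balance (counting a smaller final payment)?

Promo months 1–9 at r₀ = 0%/12 = 0; months 10+ at r₁ = 23.9%/12 = 0.0199167.
After month 9 (no interest yet): B = €929.00 − 9·€30.00 = €659.00.
Then at r₁ with €30.00/mo: n₂ = −ln(1 − r₁·B/P)/ln(1+r₁) ≈ 29.18 → 30 more payments.

39 payments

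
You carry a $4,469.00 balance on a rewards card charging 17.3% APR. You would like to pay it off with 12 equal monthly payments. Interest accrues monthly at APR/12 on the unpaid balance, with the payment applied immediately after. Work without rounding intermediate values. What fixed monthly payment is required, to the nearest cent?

Monthly rate r = 17.3%/12 = 1.44167% = 0.0144167.
Level-payment amortization: P = B₀·r / (1 − (1+r)^(−n)) = 4469.00·0.0144167 / (1 − 1.01442^(−12)).
Denominator 1 − (1+r)^(−12) = 0.157822783.
P = 64.4281 / 0.157822783 ≈ 408.23.

$408.23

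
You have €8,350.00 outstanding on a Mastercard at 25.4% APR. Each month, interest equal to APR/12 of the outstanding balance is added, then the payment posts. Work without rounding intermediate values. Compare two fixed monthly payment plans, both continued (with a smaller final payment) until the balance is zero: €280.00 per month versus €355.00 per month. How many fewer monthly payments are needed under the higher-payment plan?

Monthly rate r = 25.4%/12 = 2.11667% = 0.0211667.
At €280.00/mo: n = ⌈−ln(1 − rB₀/P)/ln(1+r)⌉ = 48 payments (last €175.87); total interest = total paid − €8,350.00 = €4,985.87.
At €355.00/mo: 33 payments (last €315.94); total interest €3,325.94.
Payments saved = 48 − 33 = 15.

15 fewer payments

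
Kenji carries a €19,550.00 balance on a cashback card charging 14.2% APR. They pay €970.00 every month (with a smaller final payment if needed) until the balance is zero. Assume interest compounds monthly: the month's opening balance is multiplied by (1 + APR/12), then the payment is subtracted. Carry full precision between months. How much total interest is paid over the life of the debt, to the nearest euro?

Monthly rate r = 14.2%/12 = 1.18333% = 0.0118333.
Payoff takes n = ⌈−ln(1 − rB₀/P)/ln(1+r)⌉ = ⌈23.161⌉ = 24 payments; the last is €156.75.
Total paid = 23·€970.00 + €156.75 = €22,466.75.
Total interest = total paid − principal = €22,466.75 − €19,550.00 = €2,916.75.

€2,917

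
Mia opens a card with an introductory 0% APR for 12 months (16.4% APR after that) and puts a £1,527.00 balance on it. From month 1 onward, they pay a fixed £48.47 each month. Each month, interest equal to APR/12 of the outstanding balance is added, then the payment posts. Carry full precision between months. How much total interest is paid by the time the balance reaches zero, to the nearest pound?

£162

Promo months 1–12 at r₀ = 0%/12 = 0; months 13+ at r₁ = 16.4%/12 = 0.0136667.
After month 12 (no interest yet): B = £1,527.00 − 12·£48.47 = £945.36.
Then at r₁ with £48.47/mo: n₂ = −ln(1 − r₁·B/P)/ln(1+r₁) ≈ 22.84 → 23 more payments.
Total paid = 34·£48.47 + £40.65 = £1,688.63; interest = £1,688.63 − £1,527.00 = £161.63.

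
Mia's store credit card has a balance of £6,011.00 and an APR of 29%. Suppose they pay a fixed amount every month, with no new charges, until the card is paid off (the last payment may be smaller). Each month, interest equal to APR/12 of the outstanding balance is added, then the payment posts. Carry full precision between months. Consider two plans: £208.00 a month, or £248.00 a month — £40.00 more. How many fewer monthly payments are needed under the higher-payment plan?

Monthly rate r = 29%/12 = 2.41667% = 0.0241667.
At £208.00/mo: n = ⌈−ln(1 − rB₀/P)/ln(1+r)⌉ = 51 payments (last £41.05); total interest = total paid − £6,011.00 = £4,430.05.
At £248.00/mo: 37 payments (last £224.89); total interest £3,141.89.
Payments saved = 51 − 37 = 14.

14 fewer payments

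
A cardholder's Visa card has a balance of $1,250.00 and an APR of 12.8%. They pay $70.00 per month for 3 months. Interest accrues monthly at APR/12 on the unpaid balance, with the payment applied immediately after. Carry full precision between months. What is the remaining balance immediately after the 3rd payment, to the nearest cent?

Monthly rate r = 12.8%/12 = 1.06667% = 0.0106667.
Each month: B ← B·(1+r) − $70.00.
Month 1: interest $13.33; balance after payment $1,193.33.
Month 2: interest $12.73; balance after payment $1,136.06.
Month 3: interest $12.12; balance after payment $1,078.18.

$1,078.18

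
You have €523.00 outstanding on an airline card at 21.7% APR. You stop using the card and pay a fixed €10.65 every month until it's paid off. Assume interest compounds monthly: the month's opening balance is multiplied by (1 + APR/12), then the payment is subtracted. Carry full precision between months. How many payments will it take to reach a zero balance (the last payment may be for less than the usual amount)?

123 payments

Monthly rate r = 21.7%/12 = 1.80833% = 0.0180833.
Recurrence: B ← B·(1+r) − €10.65.
Month 1: interest €9.46; balance after payment €521.81.
Month 2: interest €9.44; balance after payment €520.59.
Closed form: n = −ln(1 − rB₀/P)/ln(1+r) = −ln(0.11196)/ln(1.01808) ≈ 122.174, so the balance reaches zero during payment 123.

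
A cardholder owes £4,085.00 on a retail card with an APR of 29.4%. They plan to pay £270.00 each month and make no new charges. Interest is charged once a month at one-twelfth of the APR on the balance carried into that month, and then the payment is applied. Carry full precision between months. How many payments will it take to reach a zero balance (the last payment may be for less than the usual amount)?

Monthly rate r = 29.4%/12 = 2.45% = 0.0245.
Recurrence: B ← B·(1+r) − £270.00.
Month 1: interest £100.08; balance after payment £3,915.08.
Month 2: interest £95.92; balance after payment £3,741.00.
Closed form: n = −ln(1 − rB₀/P)/ln(1+r) = −ln(0.62932)/ln(1.0245) ≈ 19.133, so the balance reaches zero during payment 20.

20 payments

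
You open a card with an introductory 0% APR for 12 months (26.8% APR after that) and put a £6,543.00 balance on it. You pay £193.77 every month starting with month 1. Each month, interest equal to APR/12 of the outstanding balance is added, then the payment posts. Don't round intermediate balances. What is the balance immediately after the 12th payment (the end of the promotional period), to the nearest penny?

£4,217.76

Promo months 1–12 at r₀ = 0%/12 = 0; months 13+ at r₁ = 26.8%/12 = 0.0223333.
After month 12 (no interest yet): B = £6,543.00 − 12·£193.77 = £4,217.76.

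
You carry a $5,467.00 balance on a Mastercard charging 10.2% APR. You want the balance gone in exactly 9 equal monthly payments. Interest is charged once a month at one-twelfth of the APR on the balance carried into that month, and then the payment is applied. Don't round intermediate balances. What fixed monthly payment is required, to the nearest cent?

$633.55

Monthly rate r = 10.2%/12 = 0.85% = 0.0085.
Level-payment amortization: P = B₀·r / (1 − (1+r)^(−n)) = 5467.00·0.0085 / (1 − 1.0085^(−9)).
Denominator 1 − (1+r)^(−9) = 0.0733475527.
P = 46.4695 / 0.0733475527 ≈ 633.55.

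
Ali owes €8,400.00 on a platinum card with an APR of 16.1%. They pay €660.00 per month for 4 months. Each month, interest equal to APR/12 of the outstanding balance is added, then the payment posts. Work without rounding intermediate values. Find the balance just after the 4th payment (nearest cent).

Monthly rate r = 16.1%/12 = 1.34167% = 0.0134167.
Each month: B ← B·(1+r) − €660.00.
Month 1: interest €112.70; balance after payment €7,852.70.
Month 2: interest €105.36; balance after payment €7,298.06.
Month 3: interest €97.92; balance after payment €6,735.97.
Month 4: interest €90.37; balance after payment €6,166.35.

€6,166.35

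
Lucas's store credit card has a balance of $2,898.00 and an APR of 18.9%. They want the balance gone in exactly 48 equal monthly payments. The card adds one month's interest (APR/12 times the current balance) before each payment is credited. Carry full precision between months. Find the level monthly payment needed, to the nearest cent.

$86.50

Monthly rate r = 18.9%/12 = 1.575% = 0.01575.
Level-payment amortization: P = B₀·r / (1 − (1+r)^(−n)) = 2898.00·0.01575 / (1 − 1.01575^(−48)).
Denominator 1 − (1+r)^(−48) = 0.527684594.
P = 45.6435 / 0.527684594 ≈ 86.50.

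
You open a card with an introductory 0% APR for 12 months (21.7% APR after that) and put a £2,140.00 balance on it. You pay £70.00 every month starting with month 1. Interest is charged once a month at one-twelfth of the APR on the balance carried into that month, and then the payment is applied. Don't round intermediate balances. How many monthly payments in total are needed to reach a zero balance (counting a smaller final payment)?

35 payments

Promo months 1–12 at r₀ = 0%/12 = 0; months 13+ at r₁ = 21.7%/12 = 0.0180833.
After month 12 (no interest yet): B = £2,140.00 − 12·£70.00 = £1,300.00.
Then at r₁ with £70.00/mo: n₂ = −ln(1 − r₁·B/P)/ln(1+r₁) ≈ 22.83 → 23 more payments.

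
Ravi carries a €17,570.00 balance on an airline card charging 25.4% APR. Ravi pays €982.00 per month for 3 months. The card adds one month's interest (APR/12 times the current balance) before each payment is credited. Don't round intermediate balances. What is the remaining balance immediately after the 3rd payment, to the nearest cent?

€15,700.68

Monthly rate r = 25.4%/12 = 2.11667% = 0.0211667.
Each month: B ← B·(1+r) − €982.00.
Month 1: interest €371.90; balance after payment €16,959.90.
Month 2: interest €358.98; balance after payment €16,336.88.
Month 3: interest €345.80; balance after payment €15,700.68.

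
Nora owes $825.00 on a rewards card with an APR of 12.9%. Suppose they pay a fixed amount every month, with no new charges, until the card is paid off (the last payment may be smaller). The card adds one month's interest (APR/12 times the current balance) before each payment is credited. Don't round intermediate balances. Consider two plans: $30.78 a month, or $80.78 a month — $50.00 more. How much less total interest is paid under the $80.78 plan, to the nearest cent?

Monthly rate r = 12.9%/12 = 1.075% = 0.01075.
At $30.78/mo: n = ⌈−ln(1 − rB₀/P)/ln(1+r)⌉ = 32 payments (last $24.19); total interest = total paid − $825.00 = $153.37.
At $80.78/mo: 11 payments (last $70.84); total interest $53.64.
Interest saved = $153.37 − $53.64 = $99.73.

$99.73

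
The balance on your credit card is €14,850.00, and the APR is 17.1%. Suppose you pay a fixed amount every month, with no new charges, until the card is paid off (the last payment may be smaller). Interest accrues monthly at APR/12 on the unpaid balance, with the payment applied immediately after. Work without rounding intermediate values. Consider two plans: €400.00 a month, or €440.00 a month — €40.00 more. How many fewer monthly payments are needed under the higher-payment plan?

Monthly rate r = 17.1%/12 = 1.425% = 0.01425.
At €400.00/mo: n = ⌈−ln(1 − rB₀/P)/ln(1+r)⌉ = 54 payments (last €86.53); total interest = total paid − €14,850.00 = €6,436.53.
At €440.00/mo: 47 payments (last €151.75); total interest €5,541.75.
Payments saved = 54 − 47 = 7.

7 fewer payments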